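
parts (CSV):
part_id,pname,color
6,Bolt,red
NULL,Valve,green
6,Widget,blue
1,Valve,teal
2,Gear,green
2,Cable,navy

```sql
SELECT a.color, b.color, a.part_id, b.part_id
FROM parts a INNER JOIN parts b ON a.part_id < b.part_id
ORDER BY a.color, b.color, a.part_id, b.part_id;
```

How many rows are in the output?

8

INNER JOIN keeps only pairs where the ON condition holds.
Matching on a.part_id < b.part_id. A NULL in a compared column never satisfies the condition.
Matched pairs: 8.
Total: 8 rows.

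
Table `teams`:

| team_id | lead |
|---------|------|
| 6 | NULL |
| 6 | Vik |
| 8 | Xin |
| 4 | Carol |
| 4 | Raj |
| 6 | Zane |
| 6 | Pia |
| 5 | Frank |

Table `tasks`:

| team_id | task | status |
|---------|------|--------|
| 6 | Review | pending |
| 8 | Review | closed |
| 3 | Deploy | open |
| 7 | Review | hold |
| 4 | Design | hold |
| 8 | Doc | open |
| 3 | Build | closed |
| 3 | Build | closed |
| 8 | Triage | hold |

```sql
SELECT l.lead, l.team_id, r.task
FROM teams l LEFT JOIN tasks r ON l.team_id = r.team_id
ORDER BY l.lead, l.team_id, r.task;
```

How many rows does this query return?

10

LEFT JOIN keeps every row from `teams`; unmatched rows get NULL for `tasks`'s columns.
Matching on l.team_id = r.team_id.
- l row (team_id=6): matches 1 r row(s) → 1 output row(s).
- l row (team_id=6): matches 1 r row(s) → 1 output row(s).
- l row (team_id=8): matches 3 r row(s) → 3 output row(s).
- l row (team_id=4): matches 1 r row(s) → 1 output row(s).
- l row (team_id=4): matches 1 r row(s) → 1 output row(s).
- l row (team_id=6): matches 1 r row(s) → 1 output row(s).
- l row (team_id=6): matches 1 r row(s) → 1 output row(s).
- l row (team_id=5): no match → kept, r columns NULL.
Total: 9 matched + 1 padded = 10 rows.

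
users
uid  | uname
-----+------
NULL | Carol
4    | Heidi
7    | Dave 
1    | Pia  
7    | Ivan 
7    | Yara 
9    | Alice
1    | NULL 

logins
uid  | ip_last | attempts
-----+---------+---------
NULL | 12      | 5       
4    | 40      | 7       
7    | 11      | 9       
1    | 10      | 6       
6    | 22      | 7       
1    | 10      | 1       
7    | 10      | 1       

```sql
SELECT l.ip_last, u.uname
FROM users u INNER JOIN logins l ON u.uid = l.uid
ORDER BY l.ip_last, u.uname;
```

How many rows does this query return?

INNER JOIN keeps only pairs where the ON condition holds.
Matching on u.uid = l.uid. A NULL in a compared column never satisfies the condition.
Matched pairs: 11.
Total: 11 rows.

11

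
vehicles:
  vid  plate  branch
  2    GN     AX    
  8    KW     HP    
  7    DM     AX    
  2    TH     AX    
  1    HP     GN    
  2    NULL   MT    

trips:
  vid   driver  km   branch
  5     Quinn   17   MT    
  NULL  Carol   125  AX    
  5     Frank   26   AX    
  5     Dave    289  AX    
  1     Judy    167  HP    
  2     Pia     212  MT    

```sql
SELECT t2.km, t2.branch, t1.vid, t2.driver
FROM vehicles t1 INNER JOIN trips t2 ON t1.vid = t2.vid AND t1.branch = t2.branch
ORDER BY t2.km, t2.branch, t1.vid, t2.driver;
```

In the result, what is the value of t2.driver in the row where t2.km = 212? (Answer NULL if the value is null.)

Pia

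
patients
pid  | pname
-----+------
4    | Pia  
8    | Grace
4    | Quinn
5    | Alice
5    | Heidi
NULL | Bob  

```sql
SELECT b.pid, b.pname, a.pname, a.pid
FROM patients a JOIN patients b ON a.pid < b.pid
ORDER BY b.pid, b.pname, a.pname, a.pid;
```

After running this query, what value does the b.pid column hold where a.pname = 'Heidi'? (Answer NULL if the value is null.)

INNER JOIN keeps only pairs where the ON condition holds.
Matching on a.pid < b.pid. A NULL in a compared column never satisfies the condition.
- pid=4: 3 matching b row(s), so 3 row(s) emitted.
- pid=8: no matching b row, dropped.
- pid=4: 3 matching b row(s), so 3 row(s) emitted.
- pid=5: 1 matching b row(s), so 1 row(s) emitted.
- pid=5: 1 matching b row(s), so 1 row(s) emitted.
- pid=NULL: no matching b row, dropped.

8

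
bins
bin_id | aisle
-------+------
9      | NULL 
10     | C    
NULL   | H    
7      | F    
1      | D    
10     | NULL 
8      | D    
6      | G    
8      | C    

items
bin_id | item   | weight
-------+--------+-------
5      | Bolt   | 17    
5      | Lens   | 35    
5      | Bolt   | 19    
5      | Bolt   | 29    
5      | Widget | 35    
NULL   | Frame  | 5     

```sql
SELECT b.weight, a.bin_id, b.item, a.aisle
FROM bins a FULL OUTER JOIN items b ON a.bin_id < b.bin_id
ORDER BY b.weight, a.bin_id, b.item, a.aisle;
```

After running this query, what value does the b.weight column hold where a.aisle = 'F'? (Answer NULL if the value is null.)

FULL OUTER JOIN keeps every row from both sides; unmatched rows get NULL for the other side's columns.
Matching on a.bin_id < b.bin_id. A NULL in a compared column never satisfies the condition.
- bin_id=9: no b row matches, row kept with b columns NULL.
- bin_id=10: no b row matches, row kept with b columns NULL.
- bin_id=NULL: no b row matches, row kept with b columns NULL.
- bin_id=7: no b row matches, row kept with b columns NULL.
- bin_id=1: 5 matching b row(s), so 5 row(s) emitted.
- bin_id=10: no b row matches, row kept with b columns NULL.
- bin_id=8: no b row matches, row kept with b columns NULL.
- bin_id=6: no b row matches, row kept with b columns NULL.
- bin_id=8: no b row matches, row kept with b columns NULL.
- 1 b row(s) had no a match → kept, a columns NULL.

NULL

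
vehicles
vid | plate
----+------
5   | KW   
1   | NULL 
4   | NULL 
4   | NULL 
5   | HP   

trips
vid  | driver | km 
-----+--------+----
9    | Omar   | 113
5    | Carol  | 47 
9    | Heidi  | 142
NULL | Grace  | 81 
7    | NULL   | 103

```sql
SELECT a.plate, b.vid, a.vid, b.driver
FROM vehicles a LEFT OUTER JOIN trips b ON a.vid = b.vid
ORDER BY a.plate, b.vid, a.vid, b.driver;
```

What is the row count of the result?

LEFT JOIN keeps every row from `vehicles`; unmatched rows get NULL for `trips`'s columns.
Matching on a.vid = b.vid. A NULL in a compared column never satisfies the condition.
- vid=5: 1 matching b row(s), so 1 row(s) emitted.
- vid=1: no b row matches, row kept with b columns NULL.
- vid=4: no b row matches, row kept with b columns NULL.
- vid=4: no b row matches, row kept with b columns NULL.
- vid=5: 1 matching b row(s), so 1 row(s) emitted.
Total: 2 matched + 3 padded = 5 rows.

5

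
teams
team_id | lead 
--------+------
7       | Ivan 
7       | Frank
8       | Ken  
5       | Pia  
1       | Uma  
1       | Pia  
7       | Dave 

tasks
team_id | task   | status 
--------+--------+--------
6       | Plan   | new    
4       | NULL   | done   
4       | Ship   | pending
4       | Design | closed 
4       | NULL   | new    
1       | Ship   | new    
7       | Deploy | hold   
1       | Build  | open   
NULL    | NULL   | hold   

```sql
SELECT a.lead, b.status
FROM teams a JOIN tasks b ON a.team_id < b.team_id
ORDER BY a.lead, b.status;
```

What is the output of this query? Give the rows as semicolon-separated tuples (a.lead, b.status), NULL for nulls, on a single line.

(Pia, closed); (Pia, done); (Pia, hold); (Pia, hold); (Pia, new); (Pia, new); (Pia, new); (Pia, pending); (Uma, closed); (Uma, done); (Uma, hold); (Uma, new); (Uma, new); (Uma, pending)

INNER JOIN keeps only pairs where the ON condition holds.
Matching on a.team_id < b.team_id. A NULL in a compared column never satisfies the condition.
Matched pairs: 14.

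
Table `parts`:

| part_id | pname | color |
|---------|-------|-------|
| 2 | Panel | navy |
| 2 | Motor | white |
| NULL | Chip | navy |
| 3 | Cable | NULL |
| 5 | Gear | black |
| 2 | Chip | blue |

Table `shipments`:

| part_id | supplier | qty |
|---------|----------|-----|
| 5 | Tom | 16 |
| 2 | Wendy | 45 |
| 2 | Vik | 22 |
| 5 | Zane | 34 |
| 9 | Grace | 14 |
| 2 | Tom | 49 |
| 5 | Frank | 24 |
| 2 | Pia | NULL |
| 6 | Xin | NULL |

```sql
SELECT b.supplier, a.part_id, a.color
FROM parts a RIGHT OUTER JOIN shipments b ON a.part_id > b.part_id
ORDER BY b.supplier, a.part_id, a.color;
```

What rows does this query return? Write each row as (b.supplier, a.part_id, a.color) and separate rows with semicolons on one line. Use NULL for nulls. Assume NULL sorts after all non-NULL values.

RIGHT JOIN keeps every row from `shipments`; unmatched rows get NULL for `parts`'s columns.
Matching on a.part_id > b.part_id. A NULL in a compared column never satisfies the condition.
Matched pairs: 8; unmatched b rows kept: 5.

(Frank, NULL, NULL); (Grace, NULL, NULL); (Pia, 3, NULL); (Pia, 5, black); (Tom, 3, NULL); (Tom, 5, black); (Tom, NULL, NULL); (Vik, 3, NULL); (Vik, 5, black); (Wendy, 3, NULL); (Wendy, 5, black); (Xin, NULL, NULL); (Zane, NULL, NULL)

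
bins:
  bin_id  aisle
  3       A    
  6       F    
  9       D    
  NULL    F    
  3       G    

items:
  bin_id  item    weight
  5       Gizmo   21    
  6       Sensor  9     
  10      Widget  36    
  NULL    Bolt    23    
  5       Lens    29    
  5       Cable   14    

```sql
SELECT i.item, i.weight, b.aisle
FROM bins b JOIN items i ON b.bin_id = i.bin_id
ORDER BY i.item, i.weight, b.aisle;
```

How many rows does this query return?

INNER JOIN keeps only pairs where the ON condition holds.
Matching on b.bin_id = i.bin_id. A NULL in a compared column never satisfies the condition.
- b (bin_id=3) has no partner → excluded.
- b (bin_id=6) pairs with 1 row(s) of i.
- b (bin_id=9) has no partner → excluded.
- b (bin_id=NULL) has no partner → excluded.
- b (bin_id=3) has no partner → excluded.
Total: 1 rows.

1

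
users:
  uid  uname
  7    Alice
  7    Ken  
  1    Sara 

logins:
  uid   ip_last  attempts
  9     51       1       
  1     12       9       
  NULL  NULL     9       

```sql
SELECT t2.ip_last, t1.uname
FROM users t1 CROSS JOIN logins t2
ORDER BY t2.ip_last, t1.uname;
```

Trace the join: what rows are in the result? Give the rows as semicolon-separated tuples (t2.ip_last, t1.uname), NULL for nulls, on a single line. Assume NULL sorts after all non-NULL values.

CROSS JOIN pairs every row of `users` with every row of `logins`: 3 × 3 = 9 rows.

(12, Alice); (12, Ken); (12, Sara); (51, Alice); (51, Ken); (51, Sara); (NULL, Alice); (NULL, Ken); (NULL, Sara)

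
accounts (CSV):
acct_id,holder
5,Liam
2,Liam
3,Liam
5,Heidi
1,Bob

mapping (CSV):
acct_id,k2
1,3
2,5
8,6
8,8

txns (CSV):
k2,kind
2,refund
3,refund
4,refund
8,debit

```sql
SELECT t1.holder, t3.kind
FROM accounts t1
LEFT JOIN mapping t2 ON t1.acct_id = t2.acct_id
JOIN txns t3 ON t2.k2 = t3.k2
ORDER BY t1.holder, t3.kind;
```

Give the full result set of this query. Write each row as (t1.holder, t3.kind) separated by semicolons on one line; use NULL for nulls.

Evaluate left to right. First `accounts t1 LEFT JOIN mapping t2` on acct_id: 5 row(s).
Then INNER JOIN `txns t3` on k2: keep only rows whose t2.k2 appears in t3.

(Bob, refund)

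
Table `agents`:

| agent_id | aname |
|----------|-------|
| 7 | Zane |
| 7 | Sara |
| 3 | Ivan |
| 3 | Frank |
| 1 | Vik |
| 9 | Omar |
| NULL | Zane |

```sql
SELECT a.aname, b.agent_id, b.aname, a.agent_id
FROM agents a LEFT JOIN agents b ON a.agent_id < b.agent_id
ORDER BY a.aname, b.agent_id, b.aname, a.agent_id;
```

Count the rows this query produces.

LEFT JOIN keeps every row from `agents a`; unmatched rows get NULL for `agents b`'s columns.
Matching on a.agent_id < b.agent_id. A NULL in a compared column never satisfies the condition.
- a[0] agent_id=7 → 1 match(es) in b → 1 row(s).
- a[1] agent_id=7 → 1 match(es) in b → 1 row(s).
- a[2] agent_id=3 → 3 match(es) in b → 3 row(s).
- a[3] agent_id=3 → 3 match(es) in b → 3 row(s).
- a[4] agent_id=1 → 5 match(es) in b → 5 row(s).
- a[5] agent_id=9 → no match; kept with NULLs on the b side.
- a[6] agent_id=NULL → no match; kept with NULLs on the b side.
Total: 13 matched + 2 padded = 15 rows.

15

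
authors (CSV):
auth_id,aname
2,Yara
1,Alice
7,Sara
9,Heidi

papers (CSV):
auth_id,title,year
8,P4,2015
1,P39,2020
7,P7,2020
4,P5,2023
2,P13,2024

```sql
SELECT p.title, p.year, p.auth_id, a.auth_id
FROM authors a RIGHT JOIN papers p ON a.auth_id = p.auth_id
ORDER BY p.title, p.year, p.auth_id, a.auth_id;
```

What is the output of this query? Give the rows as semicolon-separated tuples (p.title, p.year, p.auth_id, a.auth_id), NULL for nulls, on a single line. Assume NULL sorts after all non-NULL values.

RIGHT JOIN keeps every row from `papers`; unmatched rows get NULL for `authors`'s columns.
Matching on a.auth_id = p.auth_id.
- a (auth_id=2) pairs with 1 row(s) of p.
- a (auth_id=1) pairs with 1 row(s) of p.
- a (auth_id=7) pairs with 1 row(s) of p.
- a (auth_id=9) has no partner in p.
- 2 row(s) from p found no a partner → padded with NULL.
After projecting and ordering:
p.title | p.year | p.auth_id | a.auth_id
P13 | 2024 | 2 | 2
P39 | 2020 | 1 | 1
P4 | 2015 | 8 | NULL
P5 | 2023 | 4 | NULL
P7 | 2020 | 7 | 7

(P13, 2024, 2, 2); (P39, 2020, 1, 1); (P4, 2015, 8, NULL); (P5, 2023, 4, NULL); (P7, 2020, 7, 7)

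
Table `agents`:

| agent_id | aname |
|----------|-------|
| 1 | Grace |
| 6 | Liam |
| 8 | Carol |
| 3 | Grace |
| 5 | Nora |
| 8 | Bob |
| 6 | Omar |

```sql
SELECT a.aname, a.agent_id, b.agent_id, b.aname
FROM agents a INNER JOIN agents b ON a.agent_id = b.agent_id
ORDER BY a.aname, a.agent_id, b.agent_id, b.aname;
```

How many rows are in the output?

11

INNER JOIN keeps only pairs where the ON condition holds.
Matching on a.agent_id = b.agent_id.
- agent_id=1: 1 matching b row(s), so 1 row(s) emitted.
- agent_id=6: 2 matching b row(s), so 2 row(s) emitted.
- agent_id=8: 2 matching b row(s), so 2 row(s) emitted.
- agent_id=3: 1 matching b row(s), so 1 row(s) emitted.
- agent_id=5: 1 matching b row(s), so 1 row(s) emitted.
- agent_id=8: 2 matching b row(s), so 2 row(s) emitted.
- agent_id=6: 2 matching b row(s), so 2 row(s) emitted.
Total: 11 rows.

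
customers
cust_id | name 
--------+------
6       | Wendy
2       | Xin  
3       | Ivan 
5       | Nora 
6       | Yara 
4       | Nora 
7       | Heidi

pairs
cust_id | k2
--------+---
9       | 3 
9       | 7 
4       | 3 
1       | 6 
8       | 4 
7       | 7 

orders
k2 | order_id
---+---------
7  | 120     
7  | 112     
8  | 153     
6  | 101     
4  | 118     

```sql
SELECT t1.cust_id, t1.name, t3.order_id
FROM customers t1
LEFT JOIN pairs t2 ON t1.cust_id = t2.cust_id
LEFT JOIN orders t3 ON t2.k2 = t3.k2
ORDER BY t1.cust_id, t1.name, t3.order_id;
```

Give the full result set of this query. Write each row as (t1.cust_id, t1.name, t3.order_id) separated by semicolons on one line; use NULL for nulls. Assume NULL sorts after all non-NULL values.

Evaluate left to right. First `customers t1 LEFT JOIN pairs t2` on cust_id: 7 row(s).
Then LEFT JOIN `orders t3` on k2: each of those 7 rows is kept; rows whose t2.k2 has no match in t3 get NULL for t3's columns.

(2, Xin, NULL); (3, Ivan, NULL); (4, Nora, NULL); (5, Nora, NULL); (6, Wendy, NULL); (6, Yara, NULL); (7, Heidi, 112); (7, Heidi, 120)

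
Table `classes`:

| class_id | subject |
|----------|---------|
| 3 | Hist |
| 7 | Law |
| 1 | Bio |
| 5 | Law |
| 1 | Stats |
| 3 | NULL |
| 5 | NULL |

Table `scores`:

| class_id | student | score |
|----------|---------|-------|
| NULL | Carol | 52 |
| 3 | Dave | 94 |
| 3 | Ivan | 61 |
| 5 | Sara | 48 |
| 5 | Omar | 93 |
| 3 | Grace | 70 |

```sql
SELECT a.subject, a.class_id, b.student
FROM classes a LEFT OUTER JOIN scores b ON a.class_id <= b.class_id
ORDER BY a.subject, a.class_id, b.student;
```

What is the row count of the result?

25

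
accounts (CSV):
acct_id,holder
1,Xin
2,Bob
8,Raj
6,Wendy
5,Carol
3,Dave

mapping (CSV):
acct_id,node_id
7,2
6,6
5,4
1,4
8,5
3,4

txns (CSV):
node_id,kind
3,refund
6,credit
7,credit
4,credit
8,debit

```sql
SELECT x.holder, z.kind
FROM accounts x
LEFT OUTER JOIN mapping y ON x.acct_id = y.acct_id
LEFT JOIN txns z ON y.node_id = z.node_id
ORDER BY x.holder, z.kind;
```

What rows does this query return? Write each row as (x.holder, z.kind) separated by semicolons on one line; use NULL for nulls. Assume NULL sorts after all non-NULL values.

Step 1 — x LEFT JOIN y on acct_id → 6 row(s).
Then LEFT JOIN `txns z` on node_id: each of those 6 rows is kept; rows whose y.node_id has no match in z get NULL for z's columns.

(Bob, NULL); (Carol, credit); (Dave, credit); (Raj, NULL); (Wendy, credit); (Xin, credit)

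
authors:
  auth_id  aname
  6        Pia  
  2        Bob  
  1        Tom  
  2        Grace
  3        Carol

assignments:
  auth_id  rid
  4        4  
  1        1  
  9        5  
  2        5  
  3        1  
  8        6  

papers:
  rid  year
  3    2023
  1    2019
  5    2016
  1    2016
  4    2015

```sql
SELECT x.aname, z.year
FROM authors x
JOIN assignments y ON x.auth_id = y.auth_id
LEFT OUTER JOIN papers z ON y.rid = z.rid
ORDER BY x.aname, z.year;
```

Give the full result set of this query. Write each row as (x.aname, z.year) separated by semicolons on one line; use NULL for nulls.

(Bob, 2016); (Carol, 2016); (Carol, 2019); (Grace, 2016); (Tom, 2016); (Tom, 2019)

Step 1 — x INNER JOIN y on auth_id → 4 row(s).
Then LEFT JOIN `papers z` on rid: each of those 4 rows is kept; rows whose y.rid has no match in z get NULL for z's columns.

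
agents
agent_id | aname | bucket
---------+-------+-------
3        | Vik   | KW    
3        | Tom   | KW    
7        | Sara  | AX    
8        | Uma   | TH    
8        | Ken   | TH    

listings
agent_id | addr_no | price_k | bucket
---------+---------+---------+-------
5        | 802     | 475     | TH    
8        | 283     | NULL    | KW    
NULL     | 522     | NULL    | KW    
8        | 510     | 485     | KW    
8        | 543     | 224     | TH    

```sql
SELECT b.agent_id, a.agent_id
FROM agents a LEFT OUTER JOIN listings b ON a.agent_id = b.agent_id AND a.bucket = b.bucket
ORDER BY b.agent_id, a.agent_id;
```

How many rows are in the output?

5

LEFT JOIN keeps every row from `agents`; unmatched rows get NULL for `listings`'s columns.
Matching on a.agent_id = b.agent_id AND a.bucket = b.bucket. A NULL in a compared column never satisfies the condition.
- a (agent_id=3, bucket=KW) has no partner → padded with NULL.
- a (agent_id=3, bucket=KW) has no partner → padded with NULL.
- a (agent_id=7, bucket=AX) has no partner → padded with NULL.
- a (agent_id=8, bucket=TH) pairs with 1 row(s) of b.
- a (agent_id=8, bucket=TH) pairs with 1 row(s) of b.
Total: 2 matched + 3 padded = 5 rows.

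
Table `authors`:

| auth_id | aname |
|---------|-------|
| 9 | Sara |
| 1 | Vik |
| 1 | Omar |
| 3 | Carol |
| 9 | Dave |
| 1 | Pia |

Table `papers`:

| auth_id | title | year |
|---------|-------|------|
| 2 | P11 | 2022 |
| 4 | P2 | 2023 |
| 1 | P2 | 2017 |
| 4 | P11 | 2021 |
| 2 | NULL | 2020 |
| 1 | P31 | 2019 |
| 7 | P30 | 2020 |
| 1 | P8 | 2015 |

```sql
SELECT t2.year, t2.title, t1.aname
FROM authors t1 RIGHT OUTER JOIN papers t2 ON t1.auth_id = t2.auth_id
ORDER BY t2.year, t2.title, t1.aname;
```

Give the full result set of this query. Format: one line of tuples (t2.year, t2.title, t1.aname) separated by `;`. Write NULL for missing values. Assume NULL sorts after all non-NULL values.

RIGHT JOIN keeps every row from `papers`; unmatched rows get NULL for `authors`'s columns.
Matching on t1.auth_id = t2.auth_id.
- t1 (auth_id=9) has no partner in t2.
- t1 (auth_id=1) pairs with 3 row(s) of t2.
- t1 (auth_id=1) pairs with 3 row(s) of t2.
- t1 (auth_id=3) has no partner in t2.
- t1 (auth_id=9) has no partner in t2.
- t1 (auth_id=1) pairs with 3 row(s) of t2.
- 5 row(s) from t2 found no t1 partner → padded with NULL.

(2015, P8, Omar); (2015, P8, Pia); (2015, P8, Vik); (2017, P2, Omar); (2017, P2, Pia); (2017, P2, Vik); (2019, P31, Omar); (2019, P31, Pia); (2019, P31, Vik); (2020, P30, NULL); (2020, NULL, NULL); (2021, P11, NULL); (2022, P11, NULL); (2023, P2, NULL)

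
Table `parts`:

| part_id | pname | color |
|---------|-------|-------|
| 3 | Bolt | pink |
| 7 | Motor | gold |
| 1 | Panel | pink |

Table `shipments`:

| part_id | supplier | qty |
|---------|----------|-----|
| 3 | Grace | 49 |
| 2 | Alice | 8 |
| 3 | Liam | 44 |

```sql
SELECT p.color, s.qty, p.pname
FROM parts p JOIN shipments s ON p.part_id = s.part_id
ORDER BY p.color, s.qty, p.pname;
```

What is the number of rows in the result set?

2

INNER JOIN keeps only pairs where the ON condition holds.
Matching on p.part_id = s.part_id.
Matched pairs: 2.
Total: 2 rows.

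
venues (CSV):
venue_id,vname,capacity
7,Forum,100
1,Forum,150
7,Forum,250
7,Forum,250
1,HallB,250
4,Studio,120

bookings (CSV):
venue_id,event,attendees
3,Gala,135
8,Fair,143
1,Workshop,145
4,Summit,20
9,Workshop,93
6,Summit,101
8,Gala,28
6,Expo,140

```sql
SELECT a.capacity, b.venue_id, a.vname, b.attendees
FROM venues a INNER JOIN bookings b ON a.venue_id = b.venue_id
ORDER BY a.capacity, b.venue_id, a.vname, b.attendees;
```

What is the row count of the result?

3

INNER JOIN keeps only pairs where the ON condition holds.
Matching on a.venue_id = b.venue_id.
- a (venue_id=7) has no partner → excluded.
- a (venue_id=1) pairs with 1 row(s) of b.
- a (venue_id=7) has no partner → excluded.
- a (venue_id=7) has no partner → excluded.
- a (venue_id=1) pairs with 1 row(s) of b.
- a (venue_id=4) pairs with 1 row(s) of b.
Total: 3 rows.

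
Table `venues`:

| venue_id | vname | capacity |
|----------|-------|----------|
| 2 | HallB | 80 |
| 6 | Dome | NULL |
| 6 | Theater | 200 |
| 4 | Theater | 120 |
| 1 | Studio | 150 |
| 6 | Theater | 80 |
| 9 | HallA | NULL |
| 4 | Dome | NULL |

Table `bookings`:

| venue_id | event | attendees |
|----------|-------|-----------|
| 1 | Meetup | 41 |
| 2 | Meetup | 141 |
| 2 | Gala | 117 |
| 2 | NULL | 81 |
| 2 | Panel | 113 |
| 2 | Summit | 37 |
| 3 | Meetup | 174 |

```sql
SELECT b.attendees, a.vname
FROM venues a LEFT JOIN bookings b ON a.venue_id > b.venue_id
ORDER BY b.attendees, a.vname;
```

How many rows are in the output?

LEFT JOIN keeps every row from `venues`; unmatched rows get NULL for `bookings`'s columns.
Matching on a.venue_id > b.venue_id.
- a[0] venue_id=2 → 1 match(es) in b → 1 row(s).
- a[1] venue_id=6 → 7 match(es) in b → 7 row(s).
- a[2] venue_id=6 → 7 match(es) in b → 7 row(s).
- a[3] venue_id=4 → 7 match(es) in b → 7 row(s).
- a[4] venue_id=1 → no match; kept with NULLs on the b side.
- a[5] venue_id=6 → 7 match(es) in b → 7 row(s).
- a[6] venue_id=9 → 7 match(es) in b → 7 row(s).
- a[7] venue_id=4 → 7 match(es) in b → 7 row(s).
Total: 43 matched + 1 padded = 44 rows.

44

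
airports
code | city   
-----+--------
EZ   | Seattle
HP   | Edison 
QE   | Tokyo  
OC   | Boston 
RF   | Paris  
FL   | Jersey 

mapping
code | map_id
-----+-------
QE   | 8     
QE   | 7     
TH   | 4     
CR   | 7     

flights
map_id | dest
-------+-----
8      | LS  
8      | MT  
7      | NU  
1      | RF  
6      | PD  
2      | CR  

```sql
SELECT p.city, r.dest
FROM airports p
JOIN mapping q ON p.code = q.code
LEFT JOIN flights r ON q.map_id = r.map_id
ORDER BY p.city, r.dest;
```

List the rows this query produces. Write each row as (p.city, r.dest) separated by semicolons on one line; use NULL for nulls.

Step 1 — p INNER JOIN q on code → 2 row(s).
Then LEFT JOIN `flights r` on map_id: each of those 2 rows is kept; rows whose q.map_id has no match in r get NULL for r's columns.

(Tokyo, LS); (Tokyo, MT); (Tokyo, NU)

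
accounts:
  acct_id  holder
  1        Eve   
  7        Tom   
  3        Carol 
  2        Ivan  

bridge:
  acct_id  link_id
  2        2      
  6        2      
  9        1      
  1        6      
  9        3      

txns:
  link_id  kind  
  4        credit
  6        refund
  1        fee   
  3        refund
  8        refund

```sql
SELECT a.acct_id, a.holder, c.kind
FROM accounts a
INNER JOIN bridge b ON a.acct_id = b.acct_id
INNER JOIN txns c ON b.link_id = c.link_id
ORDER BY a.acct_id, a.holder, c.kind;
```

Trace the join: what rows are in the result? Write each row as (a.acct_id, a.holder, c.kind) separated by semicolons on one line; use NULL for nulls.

Joins associate left-to-right: accounts INNER JOIN bridge on acct_id gives 2 intermediate row(s).
Then INNER JOIN `txns c` on link_id: keep only rows whose b.link_id appears in c.

(1, Eve, refund)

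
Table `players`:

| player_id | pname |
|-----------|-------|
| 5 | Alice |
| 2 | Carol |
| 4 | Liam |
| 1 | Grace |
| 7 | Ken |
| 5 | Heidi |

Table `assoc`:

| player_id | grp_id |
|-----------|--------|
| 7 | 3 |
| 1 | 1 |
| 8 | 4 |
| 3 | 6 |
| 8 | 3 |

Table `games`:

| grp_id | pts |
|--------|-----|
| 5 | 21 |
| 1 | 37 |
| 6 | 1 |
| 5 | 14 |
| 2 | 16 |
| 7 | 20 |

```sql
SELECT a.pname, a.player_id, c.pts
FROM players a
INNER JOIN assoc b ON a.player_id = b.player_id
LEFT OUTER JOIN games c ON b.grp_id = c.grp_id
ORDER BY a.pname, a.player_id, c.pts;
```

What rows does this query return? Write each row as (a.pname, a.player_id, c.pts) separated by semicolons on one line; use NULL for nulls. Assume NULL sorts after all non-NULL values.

Joins associate left-to-right: players INNER JOIN assoc on player_id gives 2 intermediate row(s).
Then LEFT JOIN `games c` on grp_id: each of those 2 rows is kept; rows whose b.grp_id has no match in c get NULL for c's columns.

(Grace, 1, 37); (Ken, 7, NULL)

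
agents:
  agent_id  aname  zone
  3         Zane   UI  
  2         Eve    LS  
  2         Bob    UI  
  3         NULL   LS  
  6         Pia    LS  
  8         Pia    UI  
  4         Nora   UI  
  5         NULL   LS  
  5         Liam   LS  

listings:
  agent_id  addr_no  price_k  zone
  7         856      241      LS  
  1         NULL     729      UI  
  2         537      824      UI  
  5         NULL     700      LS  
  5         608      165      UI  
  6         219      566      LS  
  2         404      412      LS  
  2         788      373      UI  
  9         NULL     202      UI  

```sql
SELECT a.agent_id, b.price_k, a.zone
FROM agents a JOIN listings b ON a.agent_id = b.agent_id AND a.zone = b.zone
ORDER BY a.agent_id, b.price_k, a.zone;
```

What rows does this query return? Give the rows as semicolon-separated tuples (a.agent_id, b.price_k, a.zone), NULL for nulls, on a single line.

(2, 373, UI); (2, 412, LS); (2, 824, UI); (5, 700, LS); (5, 700, LS); (6, 566, LS)

INNER JOIN keeps only pairs where the ON condition holds.
Matching on a.agent_id = b.agent_id AND a.zone = b.zone.
- a[0] agent_id=3, zone=UI → no match; dropped.
- a[1] agent_id=2, zone=LS → 1 match(es) in b → 1 row(s).
- a[2] agent_id=2, zone=UI → 2 match(es) in b → 2 row(s).
- a[3] agent_id=3, zone=LS → no match; dropped.
- a[4] agent_id=6, zone=LS → 1 match(es) in b → 1 row(s).
- a[5] agent_id=8, zone=UI → no match; dropped.
- a[6] agent_id=4, zone=UI → no match; dropped.
- a[7] agent_id=5, zone=LS → 1 match(es) in b → 1 row(s).
- a[8] agent_id=5, zone=LS → 1 match(es) in b → 1 row(s).
After projecting and ordering:
a.agent_id | b.price_k | a.zone
2 | 373 | UI
2 | 412 | LS
2 | 824 | UI
5 | 700 | LS
5 | 700 | LS
6 | 566 | LS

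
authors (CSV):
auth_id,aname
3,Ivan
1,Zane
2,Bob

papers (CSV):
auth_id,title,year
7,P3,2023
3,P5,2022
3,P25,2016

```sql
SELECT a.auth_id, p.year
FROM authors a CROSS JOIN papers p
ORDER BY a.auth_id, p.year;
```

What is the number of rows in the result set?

9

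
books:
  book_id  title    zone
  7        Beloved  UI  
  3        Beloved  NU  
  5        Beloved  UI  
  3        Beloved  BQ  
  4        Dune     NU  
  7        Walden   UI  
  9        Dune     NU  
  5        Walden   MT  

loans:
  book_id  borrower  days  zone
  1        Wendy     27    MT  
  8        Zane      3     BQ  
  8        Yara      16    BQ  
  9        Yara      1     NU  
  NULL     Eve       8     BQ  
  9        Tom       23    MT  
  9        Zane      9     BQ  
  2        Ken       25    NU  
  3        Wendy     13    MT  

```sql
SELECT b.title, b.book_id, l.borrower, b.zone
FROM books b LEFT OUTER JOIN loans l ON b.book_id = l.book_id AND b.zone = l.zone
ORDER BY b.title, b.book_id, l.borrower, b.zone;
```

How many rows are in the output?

LEFT JOIN keeps every row from `books`; unmatched rows get NULL for `loans`'s columns.
Matching on b.book_id = l.book_id AND b.zone = l.zone. A NULL in a compared column never satisfies the condition.
- b (book_id=7, zone=UI) has no partner → padded with NULL.
- b (book_id=3, zone=NU) has no partner → padded with NULL.
- b (book_id=5, zone=UI) has no partner → padded with NULL.
- b (book_id=3, zone=BQ) has no partner → padded with NULL.
- b (book_id=4, zone=NU) has no partner → padded with NULL.
- b (book_id=7, zone=UI) has no partner → padded with NULL.
- b (book_id=9, zone=NU) pairs with 1 row(s) of l.
- b (book_id=5, zone=MT) has no partner → padded with NULL.
Total: 1 matched + 7 padded = 8 rows.

8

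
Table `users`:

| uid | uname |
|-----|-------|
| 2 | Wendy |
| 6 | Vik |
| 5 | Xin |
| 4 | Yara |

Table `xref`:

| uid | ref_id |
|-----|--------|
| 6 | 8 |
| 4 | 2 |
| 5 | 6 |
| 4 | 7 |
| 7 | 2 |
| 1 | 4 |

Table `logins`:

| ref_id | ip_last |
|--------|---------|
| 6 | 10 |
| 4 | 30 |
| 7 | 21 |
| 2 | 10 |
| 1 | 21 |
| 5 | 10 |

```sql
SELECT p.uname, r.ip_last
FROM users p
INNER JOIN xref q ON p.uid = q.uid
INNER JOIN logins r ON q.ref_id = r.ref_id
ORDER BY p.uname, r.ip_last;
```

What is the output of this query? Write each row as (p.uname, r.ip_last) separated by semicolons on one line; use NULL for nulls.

Step 1 — p INNER JOIN q on uid → 4 row(s).
Then INNER JOIN `logins r` on ref_id: keep only rows whose q.ref_id appears in r.

(Xin, 10); (Yara, 10); (Yara, 21)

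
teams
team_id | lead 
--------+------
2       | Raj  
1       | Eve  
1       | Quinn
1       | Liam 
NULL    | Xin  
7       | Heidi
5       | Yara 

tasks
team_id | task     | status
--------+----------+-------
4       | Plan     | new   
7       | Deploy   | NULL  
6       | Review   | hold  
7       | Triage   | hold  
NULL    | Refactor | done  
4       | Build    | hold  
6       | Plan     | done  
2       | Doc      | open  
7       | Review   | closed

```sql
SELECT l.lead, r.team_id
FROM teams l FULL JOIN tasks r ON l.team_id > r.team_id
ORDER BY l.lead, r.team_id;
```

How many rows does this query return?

17

FULL OUTER JOIN keeps every row from both sides; unmatched rows get NULL for the other side's columns.
Matching on l.team_id > r.team_id. A NULL in a compared column never satisfies the condition.
Matched pairs: 8; unmatched l rows kept: 5; unmatched r rows kept: 4.
Total: 8 matched + 9 padded = 17 rows.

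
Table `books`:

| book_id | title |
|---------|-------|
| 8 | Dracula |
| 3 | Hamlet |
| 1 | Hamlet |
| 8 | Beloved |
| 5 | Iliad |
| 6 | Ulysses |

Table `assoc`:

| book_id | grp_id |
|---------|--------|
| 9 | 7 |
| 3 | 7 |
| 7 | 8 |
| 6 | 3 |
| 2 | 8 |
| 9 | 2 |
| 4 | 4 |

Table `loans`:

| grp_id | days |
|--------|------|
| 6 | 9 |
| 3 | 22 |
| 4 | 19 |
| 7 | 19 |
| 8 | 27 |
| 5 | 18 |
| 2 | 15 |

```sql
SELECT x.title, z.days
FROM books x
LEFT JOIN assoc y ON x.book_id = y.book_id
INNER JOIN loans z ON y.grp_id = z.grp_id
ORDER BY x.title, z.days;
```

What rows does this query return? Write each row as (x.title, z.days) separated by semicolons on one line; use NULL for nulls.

(Hamlet, 19); (Ulysses, 22)

Joins associate left-to-right: books LEFT JOIN assoc on book_id gives 6 intermediate row(s).
Then INNER JOIN `loans z` on grp_id: keep only rows whose y.grp_id appears in z.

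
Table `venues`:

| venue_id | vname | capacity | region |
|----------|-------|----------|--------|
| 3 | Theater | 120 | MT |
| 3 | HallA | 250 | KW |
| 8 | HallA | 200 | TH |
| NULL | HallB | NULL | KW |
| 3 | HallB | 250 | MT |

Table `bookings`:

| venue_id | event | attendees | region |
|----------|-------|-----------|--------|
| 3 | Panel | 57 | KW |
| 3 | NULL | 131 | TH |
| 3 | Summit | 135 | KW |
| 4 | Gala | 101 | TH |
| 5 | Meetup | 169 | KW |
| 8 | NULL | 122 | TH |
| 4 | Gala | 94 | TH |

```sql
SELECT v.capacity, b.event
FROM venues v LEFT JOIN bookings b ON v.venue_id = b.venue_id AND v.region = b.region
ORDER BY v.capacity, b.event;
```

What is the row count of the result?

6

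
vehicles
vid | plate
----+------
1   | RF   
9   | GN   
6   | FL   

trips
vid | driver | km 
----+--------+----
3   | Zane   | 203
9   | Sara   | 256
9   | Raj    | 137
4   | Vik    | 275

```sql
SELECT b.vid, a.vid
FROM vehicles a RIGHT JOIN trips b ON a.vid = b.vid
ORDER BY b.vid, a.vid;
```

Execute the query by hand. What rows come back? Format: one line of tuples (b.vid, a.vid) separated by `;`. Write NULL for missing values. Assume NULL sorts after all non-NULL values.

RIGHT JOIN keeps every row from `trips`; unmatched rows get NULL for `vehicles`'s columns.
Matching on a.vid = b.vid.
Matched pairs: 2; unmatched b rows kept: 2.

(3, NULL); (4, NULL); (9, 9); (9, 9)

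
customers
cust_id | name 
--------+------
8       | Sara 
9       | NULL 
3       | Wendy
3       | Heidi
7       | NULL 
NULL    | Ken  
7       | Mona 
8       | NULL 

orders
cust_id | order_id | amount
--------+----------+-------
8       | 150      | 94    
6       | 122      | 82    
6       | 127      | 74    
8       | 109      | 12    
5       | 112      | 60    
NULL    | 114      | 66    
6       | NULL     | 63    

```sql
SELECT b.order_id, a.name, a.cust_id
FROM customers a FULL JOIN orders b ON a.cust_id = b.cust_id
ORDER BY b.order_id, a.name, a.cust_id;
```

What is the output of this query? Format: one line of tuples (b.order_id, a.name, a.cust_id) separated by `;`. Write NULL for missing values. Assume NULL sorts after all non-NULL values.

FULL OUTER JOIN keeps every row from both sides; unmatched rows get NULL for the other side's columns.
Matching on a.cust_id = b.cust_id. A NULL in a compared column never satisfies the condition.
Matched pairs: 4; unmatched a rows kept: 6; unmatched b rows kept: 5.

(109, Sara, 8); (109, NULL, 8); (112, NULL, NULL); (114, NULL, NULL); (122, NULL, NULL); (127, NULL, NULL); (150, Sara, 8); (150, NULL, 8); (NULL, Heidi, 3); (NULL, Ken, NULL); (NULL, Mona, 7); (NULL, Wendy, 3); (NULL, NULL, 7); (NULL, NULL, 9); (NULL, NULL, NULL)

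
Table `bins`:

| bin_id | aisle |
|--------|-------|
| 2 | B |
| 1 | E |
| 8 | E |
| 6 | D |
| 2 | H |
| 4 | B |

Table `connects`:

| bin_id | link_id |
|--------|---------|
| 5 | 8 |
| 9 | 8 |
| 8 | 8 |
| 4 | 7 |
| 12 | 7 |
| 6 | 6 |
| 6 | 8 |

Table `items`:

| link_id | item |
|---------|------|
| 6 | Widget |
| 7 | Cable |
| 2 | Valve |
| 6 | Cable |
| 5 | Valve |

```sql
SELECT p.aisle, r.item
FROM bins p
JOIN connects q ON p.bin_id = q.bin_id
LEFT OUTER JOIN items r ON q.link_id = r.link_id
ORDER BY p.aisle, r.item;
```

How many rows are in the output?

5

Step 1 — p INNER JOIN q on bin_id → 4 row(s).
Then LEFT JOIN `items r` on link_id: each of those 4 rows is kept; rows whose q.link_id has no match in r get NULL for r's columns.
Result: 5 row(s).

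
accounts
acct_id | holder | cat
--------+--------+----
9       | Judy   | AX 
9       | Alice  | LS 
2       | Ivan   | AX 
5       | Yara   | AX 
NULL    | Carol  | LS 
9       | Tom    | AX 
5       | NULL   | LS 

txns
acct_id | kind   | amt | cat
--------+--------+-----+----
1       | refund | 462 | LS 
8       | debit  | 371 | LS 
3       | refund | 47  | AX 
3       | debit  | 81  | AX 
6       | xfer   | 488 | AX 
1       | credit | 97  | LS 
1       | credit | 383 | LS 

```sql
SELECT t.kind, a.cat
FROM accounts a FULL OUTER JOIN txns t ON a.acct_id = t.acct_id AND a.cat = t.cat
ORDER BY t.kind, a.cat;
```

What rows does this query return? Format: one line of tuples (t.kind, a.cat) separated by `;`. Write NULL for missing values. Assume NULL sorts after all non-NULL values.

(credit, NULL); (credit, NULL); (debit, NULL); (debit, NULL); (refund, NULL); (refund, NULL); (xfer, NULL); (NULL, AX); (NULL, AX); (NULL, AX); (NULL, AX); (NULL, LS); (NULL, LS); (NULL, LS)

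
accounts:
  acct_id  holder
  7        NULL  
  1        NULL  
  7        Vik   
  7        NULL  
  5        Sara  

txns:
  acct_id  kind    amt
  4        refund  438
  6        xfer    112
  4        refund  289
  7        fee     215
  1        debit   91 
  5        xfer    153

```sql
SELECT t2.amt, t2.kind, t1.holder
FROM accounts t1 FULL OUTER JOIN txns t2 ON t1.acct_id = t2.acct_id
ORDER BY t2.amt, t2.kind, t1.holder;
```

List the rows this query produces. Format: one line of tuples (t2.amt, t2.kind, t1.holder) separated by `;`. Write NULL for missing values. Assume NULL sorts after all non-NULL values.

FULL OUTER JOIN keeps every row from both sides; unmatched rows get NULL for the other side's columns.
Matching on t1.acct_id = t2.acct_id.
Matched pairs: 5; unmatched t1 rows kept: 0; unmatched t2 rows kept: 3.

(91, debit, NULL); (112, xfer, NULL); (153, xfer, Sara); (215, fee, Vik); (215, fee, NULL); (215, fee, NULL); (289, refund, NULL); (438, refund, NULL)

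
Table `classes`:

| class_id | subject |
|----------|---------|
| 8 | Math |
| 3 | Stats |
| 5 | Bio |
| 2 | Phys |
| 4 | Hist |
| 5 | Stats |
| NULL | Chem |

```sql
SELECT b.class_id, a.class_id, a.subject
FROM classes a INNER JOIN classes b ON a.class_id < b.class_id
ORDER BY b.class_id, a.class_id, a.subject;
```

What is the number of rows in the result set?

14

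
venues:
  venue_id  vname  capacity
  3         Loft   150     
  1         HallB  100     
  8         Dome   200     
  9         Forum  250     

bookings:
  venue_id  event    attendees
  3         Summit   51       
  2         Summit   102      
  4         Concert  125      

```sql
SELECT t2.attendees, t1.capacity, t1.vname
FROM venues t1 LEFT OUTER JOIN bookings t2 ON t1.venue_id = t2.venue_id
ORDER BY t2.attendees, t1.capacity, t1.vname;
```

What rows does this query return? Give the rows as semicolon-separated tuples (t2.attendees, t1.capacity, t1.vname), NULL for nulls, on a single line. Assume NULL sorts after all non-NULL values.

LEFT JOIN keeps every row from `venues`; unmatched rows get NULL for `bookings`'s columns.
Matching on t1.venue_id = t2.venue_id.
- t1 row (venue_id=3): matches 1 t2 row(s) → 1 output row(s).
- t1 row (venue_id=1): no match → kept, t2 columns NULL.
- t1 row (venue_id=8): no match → kept, t2 columns NULL.
- t1 row (venue_id=9): no match → kept, t2 columns NULL.
After projecting and ordering:
t2.attendees | t1.capacity | t1.vname
51 | 150 | Loft
NULL | 100 | HallB
NULL | 200 | Dome
NULL | 250 | Forum

(51, 150, Loft); (NULL, 100, HallB); (NULL, 200, Dome); (NULL, 250, Forum)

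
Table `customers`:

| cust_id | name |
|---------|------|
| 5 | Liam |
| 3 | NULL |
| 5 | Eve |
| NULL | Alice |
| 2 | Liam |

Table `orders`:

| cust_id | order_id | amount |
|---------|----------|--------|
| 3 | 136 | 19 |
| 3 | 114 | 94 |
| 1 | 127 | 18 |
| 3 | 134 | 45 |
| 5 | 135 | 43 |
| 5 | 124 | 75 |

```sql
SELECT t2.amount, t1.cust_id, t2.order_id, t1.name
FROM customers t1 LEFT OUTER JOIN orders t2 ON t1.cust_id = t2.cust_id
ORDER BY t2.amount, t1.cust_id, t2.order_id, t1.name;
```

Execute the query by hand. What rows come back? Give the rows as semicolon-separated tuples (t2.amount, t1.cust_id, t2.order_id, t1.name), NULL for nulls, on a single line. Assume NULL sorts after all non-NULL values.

(19, 3, 136, NULL); (43, 5, 135, Eve); (43, 5, 135, Liam); (45, 3, 134, NULL); (75, 5, 124, Eve); (75, 5, 124, Liam); (94, 3, 114, NULL); (NULL, 2, NULL, Liam); (NULL, NULL, NULL, Alice)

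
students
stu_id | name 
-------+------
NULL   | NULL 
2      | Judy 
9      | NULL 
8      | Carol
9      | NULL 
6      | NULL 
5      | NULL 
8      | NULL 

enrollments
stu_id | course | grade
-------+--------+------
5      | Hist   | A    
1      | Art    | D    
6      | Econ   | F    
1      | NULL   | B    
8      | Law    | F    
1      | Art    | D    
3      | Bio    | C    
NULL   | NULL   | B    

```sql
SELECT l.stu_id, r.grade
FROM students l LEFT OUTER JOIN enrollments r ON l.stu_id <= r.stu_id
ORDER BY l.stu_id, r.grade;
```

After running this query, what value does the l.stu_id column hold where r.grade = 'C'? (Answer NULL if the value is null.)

LEFT JOIN keeps every row from `students`; unmatched rows get NULL for `enrollments`'s columns.
Matching on l.stu_id <= r.stu_id. A NULL in a compared column never satisfies the condition.
- l (stu_id=NULL) has no partner → padded with NULL.
- l (stu_id=2) pairs with 4 row(s) of r.
- l (stu_id=9) has no partner → padded with NULL.
- l (stu_id=8) pairs with 1 row(s) of r.
- l (stu_id=9) has no partner → padded with NULL.
- l (stu_id=6) pairs with 2 row(s) of r.
- l (stu_id=5) pairs with 3 row(s) of r.
- l (stu_id=8) pairs with 1 row(s) of r.

2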